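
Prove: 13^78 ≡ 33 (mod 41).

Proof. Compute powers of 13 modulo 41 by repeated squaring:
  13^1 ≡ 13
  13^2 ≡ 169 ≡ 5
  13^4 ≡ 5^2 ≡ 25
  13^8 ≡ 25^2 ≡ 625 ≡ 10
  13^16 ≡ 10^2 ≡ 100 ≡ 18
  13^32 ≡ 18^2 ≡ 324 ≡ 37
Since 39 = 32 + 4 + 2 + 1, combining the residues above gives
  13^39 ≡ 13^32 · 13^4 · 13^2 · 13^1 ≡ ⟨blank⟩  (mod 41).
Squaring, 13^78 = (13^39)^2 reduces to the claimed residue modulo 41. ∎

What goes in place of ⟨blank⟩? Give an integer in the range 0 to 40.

19

Multiply the listed residues: 37 · 25 · 5 · 13 = 925 → 4625 → 60125.
Reducing modulo 41: 60125 = 1466·41 + 19, so 13^39 ≡ 19.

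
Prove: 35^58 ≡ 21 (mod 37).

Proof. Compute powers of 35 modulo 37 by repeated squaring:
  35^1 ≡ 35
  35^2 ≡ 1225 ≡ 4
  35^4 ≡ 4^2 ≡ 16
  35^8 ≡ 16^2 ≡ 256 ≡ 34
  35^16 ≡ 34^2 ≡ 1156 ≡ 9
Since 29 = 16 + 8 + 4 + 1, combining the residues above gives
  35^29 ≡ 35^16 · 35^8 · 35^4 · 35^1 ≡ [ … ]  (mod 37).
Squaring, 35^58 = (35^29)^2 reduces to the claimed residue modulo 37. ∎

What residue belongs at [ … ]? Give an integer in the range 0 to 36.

Multiply the listed residues: 9 · 34 · 16 · 35 = 306 → 4896 → 171360.
Reducing modulo 37: 171360 = 4631·37 + 13, so 35^29 ≡ 13.

13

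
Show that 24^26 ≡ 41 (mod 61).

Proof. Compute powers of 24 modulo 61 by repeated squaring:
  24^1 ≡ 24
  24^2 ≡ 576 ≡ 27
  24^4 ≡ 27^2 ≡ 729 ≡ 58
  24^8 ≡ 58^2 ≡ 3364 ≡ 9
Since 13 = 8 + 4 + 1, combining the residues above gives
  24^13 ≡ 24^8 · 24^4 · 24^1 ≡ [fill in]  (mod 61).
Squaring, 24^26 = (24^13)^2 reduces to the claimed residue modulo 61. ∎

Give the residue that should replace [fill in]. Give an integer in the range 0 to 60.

23

24^8 · 24^4 · 24^1 ≡ 9 · 58 · 24 = 12528.
12528 mod 61 = 23, so 24^13 ≡ 23 (mod 61).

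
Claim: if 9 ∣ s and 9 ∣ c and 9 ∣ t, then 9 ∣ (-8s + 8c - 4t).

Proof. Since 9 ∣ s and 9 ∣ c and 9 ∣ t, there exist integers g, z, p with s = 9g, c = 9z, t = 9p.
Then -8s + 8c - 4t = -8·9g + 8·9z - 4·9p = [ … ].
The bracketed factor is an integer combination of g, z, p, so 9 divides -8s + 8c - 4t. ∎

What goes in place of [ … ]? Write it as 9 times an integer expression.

9(-8g - 4p + 8z)

Each term has a factor of 9: -8·9g + 8·9z - 4·9p = 9·(-8g - 4p + 8z).
Since -8g - 4p + 8z is an integer, 9 ∣ (-8s + 8c - 4t).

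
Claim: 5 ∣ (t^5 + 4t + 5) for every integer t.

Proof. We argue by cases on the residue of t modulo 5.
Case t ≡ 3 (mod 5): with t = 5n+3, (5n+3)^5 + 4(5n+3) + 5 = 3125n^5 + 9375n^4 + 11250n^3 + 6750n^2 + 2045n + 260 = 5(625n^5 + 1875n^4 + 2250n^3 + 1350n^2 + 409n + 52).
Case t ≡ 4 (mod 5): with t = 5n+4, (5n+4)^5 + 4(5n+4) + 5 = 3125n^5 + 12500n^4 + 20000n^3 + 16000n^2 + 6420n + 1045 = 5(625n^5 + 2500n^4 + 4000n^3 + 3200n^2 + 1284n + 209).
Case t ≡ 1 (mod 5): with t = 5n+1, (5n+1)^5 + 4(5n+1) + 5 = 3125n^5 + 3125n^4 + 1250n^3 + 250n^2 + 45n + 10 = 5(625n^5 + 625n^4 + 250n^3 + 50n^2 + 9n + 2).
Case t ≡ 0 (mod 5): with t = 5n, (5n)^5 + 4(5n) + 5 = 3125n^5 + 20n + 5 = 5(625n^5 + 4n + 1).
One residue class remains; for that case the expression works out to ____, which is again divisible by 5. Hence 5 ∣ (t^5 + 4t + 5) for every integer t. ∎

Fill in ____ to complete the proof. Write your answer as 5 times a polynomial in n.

Only t ≡ 2 (mod 5) is unaccounted for. Put t = 5n+2:
(5n+2)^5 + 4(5n+2) + 5 expands to 3125n^5 + 6250n^4 + 5000n^3 + 2000n^2 + 420n + 45,
and factoring out 5 leaves 5(625n^5 + 1250n^4 + 1000n^3 + 400n^2 + 84n + 9).

5(625n^5 + 1250n^4 + 1000n^3 + 400n^2 + 84n + 9)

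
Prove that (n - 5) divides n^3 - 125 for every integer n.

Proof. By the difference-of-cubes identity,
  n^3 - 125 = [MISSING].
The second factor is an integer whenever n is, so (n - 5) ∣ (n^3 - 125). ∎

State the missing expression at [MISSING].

Polynomial division of n^3 - 125 by n - 5 leaves remainder 0 and quotient n^2 + 5n + 25.
Hence n^3 - 125 = (n - 5)(n^2 + 5n + 25).

(n - 5)(n^2 + 5n + 25)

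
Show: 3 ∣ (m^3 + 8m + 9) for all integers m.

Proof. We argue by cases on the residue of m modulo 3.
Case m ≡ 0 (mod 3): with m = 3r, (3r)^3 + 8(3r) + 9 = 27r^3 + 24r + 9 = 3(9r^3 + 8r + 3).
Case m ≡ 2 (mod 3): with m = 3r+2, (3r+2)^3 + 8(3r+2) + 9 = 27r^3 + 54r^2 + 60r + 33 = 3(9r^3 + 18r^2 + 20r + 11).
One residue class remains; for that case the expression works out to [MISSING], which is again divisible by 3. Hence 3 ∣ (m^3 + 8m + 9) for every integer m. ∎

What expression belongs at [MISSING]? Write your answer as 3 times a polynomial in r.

Only m ≡ 1 (mod 3) is unaccounted for. Put m = 3r+1:
(3r+1)^3 + 8(3r+1) + 9 expands to 27r^3 + 27r^2 + 33r + 18,
and factoring out 3 leaves 3(9r^3 + 9r^2 + 11r + 6).

3(9r^3 + 9r^2 + 11r + 6)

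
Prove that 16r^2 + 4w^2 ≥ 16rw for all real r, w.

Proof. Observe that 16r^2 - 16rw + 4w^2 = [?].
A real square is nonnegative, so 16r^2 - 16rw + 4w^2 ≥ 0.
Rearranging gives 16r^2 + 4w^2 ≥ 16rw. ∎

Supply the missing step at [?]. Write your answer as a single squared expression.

(4r - 2w)^2

16r^2 - 16rw + 4w^2 is a perfect-square trinomial: the outer terms are (4r)^2 and (2w)^2, and the cross term is -2·4r·2w.
So 16r^2 - 16rw + 4w^2 = (4r - 2w)^2 ≥ 0.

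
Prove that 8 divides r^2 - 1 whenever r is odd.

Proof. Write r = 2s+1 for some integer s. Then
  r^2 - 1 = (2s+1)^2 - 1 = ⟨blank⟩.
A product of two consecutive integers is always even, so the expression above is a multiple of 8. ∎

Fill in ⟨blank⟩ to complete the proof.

4s(s + 1)

(2s+1)^2 - 1 = 4s^2 + 4s + 1 - 1 = 4s^2 + 4s = 4s(s+1).
Since s and s+1 are consecutive, s(s+1) is even, and 4·(even) is a multiple of 8.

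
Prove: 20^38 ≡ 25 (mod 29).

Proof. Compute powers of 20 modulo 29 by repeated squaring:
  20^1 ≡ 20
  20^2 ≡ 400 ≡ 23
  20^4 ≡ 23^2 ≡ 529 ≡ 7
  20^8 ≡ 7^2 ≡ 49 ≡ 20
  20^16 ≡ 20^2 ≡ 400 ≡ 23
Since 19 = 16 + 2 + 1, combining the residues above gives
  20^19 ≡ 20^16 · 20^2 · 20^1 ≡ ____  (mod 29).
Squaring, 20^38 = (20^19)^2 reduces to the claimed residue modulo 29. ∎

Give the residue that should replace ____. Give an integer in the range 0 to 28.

24

Multiply the listed residues: 23 · 23 · 20 = 529 → 10580.
Reducing modulo 29: 10580 = 364·29 + 24, so 20^19 ≡ 24.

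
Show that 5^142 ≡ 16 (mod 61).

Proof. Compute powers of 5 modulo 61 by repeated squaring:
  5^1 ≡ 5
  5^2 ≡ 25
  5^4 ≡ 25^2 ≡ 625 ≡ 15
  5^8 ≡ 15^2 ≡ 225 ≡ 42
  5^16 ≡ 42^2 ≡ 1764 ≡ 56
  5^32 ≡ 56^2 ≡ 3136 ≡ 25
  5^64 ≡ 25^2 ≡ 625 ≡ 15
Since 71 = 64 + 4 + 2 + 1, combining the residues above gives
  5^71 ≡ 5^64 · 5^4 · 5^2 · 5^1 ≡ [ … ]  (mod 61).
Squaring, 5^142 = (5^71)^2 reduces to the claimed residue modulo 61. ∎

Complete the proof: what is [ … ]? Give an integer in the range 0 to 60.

4

5^64 · 5^4 · 5^2 · 5^1 ≡ 15 · 15 · 25 · 5 = 28125.
28125 mod 61 = 4, so 5^71 ≡ 4 (mod 61).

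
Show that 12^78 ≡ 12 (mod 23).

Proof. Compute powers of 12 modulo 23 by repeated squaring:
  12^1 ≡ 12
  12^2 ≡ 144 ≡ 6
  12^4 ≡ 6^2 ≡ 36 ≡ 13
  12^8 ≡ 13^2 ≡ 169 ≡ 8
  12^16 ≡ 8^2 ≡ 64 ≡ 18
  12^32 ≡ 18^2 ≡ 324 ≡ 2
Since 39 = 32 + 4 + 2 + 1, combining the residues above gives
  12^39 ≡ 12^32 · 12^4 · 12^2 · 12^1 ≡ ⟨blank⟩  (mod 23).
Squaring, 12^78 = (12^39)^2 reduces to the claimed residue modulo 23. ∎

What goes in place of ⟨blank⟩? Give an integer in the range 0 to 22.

9

Multiply the listed residues: 2 · 13 · 6 · 12 = 26 → 156 → 1872.
Reducing modulo 23: 1872 = 81·23 + 9, so 12^39 ≡ 9.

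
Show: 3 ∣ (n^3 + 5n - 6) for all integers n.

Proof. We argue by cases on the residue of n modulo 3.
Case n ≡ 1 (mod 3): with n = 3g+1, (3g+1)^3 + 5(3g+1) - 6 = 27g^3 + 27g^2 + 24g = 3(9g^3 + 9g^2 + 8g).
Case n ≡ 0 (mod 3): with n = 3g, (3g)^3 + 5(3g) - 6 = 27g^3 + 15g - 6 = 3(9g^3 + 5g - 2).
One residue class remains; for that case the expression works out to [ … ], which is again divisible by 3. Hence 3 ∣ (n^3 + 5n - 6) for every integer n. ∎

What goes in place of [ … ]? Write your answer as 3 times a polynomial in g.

3(9g^3 + 18g^2 + 17g + 4)

The residues treated are {1, 0}, so the missing case is n ≡ 2 (mod 3); write n = 3g+2.
Then (3g+2)^3 + 5(3g+2) - 6 = 27g^3 + 54g^2 + 51g + 12 = 3(9g^3 + 18g^2 + 17g + 4).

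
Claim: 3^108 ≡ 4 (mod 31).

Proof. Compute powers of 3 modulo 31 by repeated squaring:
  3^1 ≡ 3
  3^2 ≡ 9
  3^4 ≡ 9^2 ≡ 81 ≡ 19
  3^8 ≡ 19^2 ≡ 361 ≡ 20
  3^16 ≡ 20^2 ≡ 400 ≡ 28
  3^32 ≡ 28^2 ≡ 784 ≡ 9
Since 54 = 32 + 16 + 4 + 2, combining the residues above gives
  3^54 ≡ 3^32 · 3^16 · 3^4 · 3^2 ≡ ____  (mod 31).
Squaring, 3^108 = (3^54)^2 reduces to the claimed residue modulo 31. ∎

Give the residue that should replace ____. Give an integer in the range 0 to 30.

Multiply the listed residues: 9 · 28 · 19 · 9 = 252 → 4788 → 43092.
Reducing modulo 31: 43092 = 1390·31 + 2, so 3^54 ≡ 2.

2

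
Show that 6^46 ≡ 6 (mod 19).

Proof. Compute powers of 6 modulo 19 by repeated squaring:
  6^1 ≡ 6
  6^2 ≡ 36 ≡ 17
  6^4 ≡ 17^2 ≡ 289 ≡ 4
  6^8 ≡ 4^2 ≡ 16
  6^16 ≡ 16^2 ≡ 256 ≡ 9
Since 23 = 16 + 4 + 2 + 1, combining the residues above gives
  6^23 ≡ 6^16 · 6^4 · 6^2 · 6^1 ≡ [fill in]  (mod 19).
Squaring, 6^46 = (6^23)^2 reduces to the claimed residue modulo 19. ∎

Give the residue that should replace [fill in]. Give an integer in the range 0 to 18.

5

Multiply the listed residues: 9 · 4 · 17 · 6 = 36 → 612 → 3672.
Reducing modulo 19: 3672 = 193·19 + 5, so 6^23 ≡ 5.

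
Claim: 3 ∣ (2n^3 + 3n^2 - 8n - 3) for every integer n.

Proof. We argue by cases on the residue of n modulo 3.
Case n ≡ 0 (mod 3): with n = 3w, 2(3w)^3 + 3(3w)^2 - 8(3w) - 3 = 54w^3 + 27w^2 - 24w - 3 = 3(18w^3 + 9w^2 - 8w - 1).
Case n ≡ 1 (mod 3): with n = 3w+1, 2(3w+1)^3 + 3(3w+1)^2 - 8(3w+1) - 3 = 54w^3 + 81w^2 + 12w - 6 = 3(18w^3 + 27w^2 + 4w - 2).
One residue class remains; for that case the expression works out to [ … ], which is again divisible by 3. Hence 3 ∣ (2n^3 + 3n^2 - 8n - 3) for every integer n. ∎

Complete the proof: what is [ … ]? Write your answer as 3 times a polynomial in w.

3(18w^3 + 45w^2 + 28w + 3)

Only n ≡ 2 (mod 3) is unaccounted for. Put n = 3w+2:
2(3w+2)^3 + 3(3w+2)^2 - 8(3w+2) - 3 expands to 54w^3 + 135w^2 + 84w + 9,
and factoring out 3 leaves 3(18w^3 + 45w^2 + 28w + 3).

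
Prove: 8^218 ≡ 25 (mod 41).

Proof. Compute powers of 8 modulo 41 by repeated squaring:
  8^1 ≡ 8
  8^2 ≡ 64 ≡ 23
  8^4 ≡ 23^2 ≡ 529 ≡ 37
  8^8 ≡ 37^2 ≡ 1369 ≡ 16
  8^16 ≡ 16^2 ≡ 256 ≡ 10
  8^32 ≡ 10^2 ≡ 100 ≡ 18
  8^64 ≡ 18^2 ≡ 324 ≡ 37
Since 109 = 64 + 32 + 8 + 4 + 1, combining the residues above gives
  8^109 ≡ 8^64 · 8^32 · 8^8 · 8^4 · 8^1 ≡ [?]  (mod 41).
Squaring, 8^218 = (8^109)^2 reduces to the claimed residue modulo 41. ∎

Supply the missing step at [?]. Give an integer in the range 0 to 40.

5

8^64 · 8^32 · 8^8 · 8^4 · 8^1 ≡ 37 · 18 · 16 · 37 · 8 = 3154176.
3154176 mod 41 = 5, so 8^109 ≡ 5 (mod 41).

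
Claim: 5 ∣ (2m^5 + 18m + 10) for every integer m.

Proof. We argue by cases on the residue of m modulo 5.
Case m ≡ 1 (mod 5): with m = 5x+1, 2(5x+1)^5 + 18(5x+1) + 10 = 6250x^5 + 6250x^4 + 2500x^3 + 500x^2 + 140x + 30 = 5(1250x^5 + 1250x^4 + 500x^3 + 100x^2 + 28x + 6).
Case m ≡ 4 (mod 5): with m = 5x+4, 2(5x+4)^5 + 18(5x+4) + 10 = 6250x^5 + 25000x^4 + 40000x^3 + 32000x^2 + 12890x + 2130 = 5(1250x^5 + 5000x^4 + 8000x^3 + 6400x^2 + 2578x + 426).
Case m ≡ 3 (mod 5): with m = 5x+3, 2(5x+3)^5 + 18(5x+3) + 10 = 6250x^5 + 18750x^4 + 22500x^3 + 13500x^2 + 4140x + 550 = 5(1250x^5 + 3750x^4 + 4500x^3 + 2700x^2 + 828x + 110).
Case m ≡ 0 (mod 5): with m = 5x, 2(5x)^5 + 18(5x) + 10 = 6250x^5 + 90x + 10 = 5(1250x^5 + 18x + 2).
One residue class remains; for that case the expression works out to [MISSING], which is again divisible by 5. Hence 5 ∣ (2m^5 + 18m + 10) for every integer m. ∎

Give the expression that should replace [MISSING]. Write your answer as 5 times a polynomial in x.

Only m ≡ 2 (mod 5) is unaccounted for. Put m = 5x+2:
2(5x+2)^5 + 18(5x+2) + 10 expands to 6250x^5 + 12500x^4 + 10000x^3 + 4000x^2 + 890x + 110,
and factoring out 5 leaves 5(1250x^5 + 2500x^4 + 2000x^3 + 800x^2 + 178x + 22).

5(1250x^5 + 2500x^4 + 2000x^3 + 800x^2 + 178x + 22)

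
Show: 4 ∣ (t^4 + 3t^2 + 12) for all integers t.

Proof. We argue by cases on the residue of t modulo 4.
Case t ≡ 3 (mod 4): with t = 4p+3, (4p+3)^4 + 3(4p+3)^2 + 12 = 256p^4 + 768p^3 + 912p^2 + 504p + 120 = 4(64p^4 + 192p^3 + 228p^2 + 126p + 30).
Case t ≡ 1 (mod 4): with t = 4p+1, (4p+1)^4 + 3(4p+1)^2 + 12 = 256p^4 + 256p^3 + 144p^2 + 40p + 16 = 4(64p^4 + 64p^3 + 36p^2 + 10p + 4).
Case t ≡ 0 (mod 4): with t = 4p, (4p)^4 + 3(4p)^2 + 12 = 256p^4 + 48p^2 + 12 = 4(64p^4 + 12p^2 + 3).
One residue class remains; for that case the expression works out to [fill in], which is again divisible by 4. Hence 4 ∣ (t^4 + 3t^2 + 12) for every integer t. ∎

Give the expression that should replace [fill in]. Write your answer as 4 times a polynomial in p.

The residues treated are {3, 1, 0}, so the missing case is t ≡ 2 (mod 4); write t = 4p+2.
Then (4p+2)^4 + 3(4p+2)^2 + 12 = 256p^4 + 512p^3 + 432p^2 + 176p + 40 = 4(64p^4 + 128p^3 + 108p^2 + 44p + 10).

4(64p^4 + 128p^3 + 108p^2 + 44p + 10)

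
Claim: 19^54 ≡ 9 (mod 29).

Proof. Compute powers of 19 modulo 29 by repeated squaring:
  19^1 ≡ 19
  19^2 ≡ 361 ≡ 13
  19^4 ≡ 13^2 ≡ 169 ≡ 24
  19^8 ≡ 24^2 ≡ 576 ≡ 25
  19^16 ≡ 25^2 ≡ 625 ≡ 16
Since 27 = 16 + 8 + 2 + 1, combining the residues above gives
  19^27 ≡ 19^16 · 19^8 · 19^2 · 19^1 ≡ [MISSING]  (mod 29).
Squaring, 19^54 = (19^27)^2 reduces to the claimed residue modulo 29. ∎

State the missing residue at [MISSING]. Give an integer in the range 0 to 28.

26

Multiply the listed residues: 16 · 25 · 13 · 19 = 400 → 5200 → 98800.
Reducing modulo 29: 98800 = 3406·29 + 26, so 19^27 ≡ 26.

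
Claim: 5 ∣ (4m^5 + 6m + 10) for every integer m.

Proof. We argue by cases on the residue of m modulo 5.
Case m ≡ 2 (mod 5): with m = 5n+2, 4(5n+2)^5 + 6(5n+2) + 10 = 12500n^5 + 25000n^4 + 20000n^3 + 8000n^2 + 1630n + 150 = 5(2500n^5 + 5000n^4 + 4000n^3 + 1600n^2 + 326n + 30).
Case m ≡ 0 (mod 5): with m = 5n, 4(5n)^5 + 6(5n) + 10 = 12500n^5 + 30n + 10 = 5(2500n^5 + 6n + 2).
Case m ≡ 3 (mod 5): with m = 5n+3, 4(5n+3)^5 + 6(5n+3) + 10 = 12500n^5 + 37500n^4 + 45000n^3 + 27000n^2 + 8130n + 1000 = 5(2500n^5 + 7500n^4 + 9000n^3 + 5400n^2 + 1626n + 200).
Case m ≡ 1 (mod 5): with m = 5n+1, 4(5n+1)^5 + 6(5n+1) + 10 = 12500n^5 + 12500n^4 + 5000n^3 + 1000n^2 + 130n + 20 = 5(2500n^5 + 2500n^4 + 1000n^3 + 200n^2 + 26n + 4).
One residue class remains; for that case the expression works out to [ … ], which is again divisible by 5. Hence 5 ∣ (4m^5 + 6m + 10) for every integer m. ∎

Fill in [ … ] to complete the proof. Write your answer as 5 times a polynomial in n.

5(2500n^5 + 10000n^4 + 16000n^3 + 12800n^2 + 5126n + 826)

The residues treated are {2, 0, 3, 1}, so the missing case is m ≡ 4 (mod 5); write m = 5n+4.
Then 4(5n+4)^5 + 6(5n+4) + 10 = 12500n^5 + 50000n^4 + 80000n^3 + 64000n^2 + 25630n + 4130 = 5(2500n^5 + 10000n^4 + 16000n^3 + 12800n^2 + 5126n + 826).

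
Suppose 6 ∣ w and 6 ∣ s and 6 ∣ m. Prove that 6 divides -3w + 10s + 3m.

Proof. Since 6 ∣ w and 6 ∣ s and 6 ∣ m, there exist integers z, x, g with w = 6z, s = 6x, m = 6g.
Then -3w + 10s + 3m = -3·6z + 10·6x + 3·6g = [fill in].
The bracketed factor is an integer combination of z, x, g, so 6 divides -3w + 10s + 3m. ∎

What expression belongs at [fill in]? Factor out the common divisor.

6(3g + 10x - 3z)

Pull the common 6 out of every term: -3·6z + 10·6x + 3·6g = 6(3g + 10x - 3z).
3g + 10x - 3z is an integer, which exhibits the divisibility.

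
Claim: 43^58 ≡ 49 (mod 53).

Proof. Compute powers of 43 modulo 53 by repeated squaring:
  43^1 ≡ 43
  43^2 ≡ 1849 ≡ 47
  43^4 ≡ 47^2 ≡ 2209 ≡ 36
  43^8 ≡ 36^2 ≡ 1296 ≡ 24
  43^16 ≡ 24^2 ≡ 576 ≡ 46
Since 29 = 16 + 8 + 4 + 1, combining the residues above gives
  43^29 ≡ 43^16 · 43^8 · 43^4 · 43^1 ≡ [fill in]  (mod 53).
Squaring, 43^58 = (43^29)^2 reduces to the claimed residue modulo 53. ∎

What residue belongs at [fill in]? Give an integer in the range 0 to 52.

7

Multiply the listed residues: 46 · 24 · 36 · 43 = 1104 → 39744 → 1708992.
Reducing modulo 53: 1708992 = 32245·53 + 7, so 43^29 ≡ 7.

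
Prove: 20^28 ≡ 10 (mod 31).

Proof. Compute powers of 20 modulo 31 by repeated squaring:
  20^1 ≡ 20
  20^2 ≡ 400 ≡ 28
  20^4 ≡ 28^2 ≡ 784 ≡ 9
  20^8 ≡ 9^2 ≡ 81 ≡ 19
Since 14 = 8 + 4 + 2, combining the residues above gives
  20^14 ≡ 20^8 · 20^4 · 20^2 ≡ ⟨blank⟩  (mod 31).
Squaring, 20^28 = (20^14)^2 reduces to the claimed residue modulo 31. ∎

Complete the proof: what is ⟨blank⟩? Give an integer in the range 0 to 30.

Multiply the listed residues: 19 · 9 · 28 = 171 → 4788.
Reducing modulo 31: 4788 = 154·31 + 14, so 20^14 ≡ 14.

14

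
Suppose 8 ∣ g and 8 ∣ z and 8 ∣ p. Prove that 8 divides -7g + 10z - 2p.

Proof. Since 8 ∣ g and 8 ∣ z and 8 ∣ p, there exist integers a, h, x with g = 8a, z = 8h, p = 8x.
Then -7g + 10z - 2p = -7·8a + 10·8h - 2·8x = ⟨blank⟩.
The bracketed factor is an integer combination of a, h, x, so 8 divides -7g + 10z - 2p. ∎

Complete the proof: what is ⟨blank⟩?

8(-7a + 10h - 2x)

Each term has a factor of 8: -7·8a + 10·8h - 2·8x = 8·(-7a + 10h - 2x).
Since -7a + 10h - 2x is an integer, 8 ∣ (-7g + 10z - 2p).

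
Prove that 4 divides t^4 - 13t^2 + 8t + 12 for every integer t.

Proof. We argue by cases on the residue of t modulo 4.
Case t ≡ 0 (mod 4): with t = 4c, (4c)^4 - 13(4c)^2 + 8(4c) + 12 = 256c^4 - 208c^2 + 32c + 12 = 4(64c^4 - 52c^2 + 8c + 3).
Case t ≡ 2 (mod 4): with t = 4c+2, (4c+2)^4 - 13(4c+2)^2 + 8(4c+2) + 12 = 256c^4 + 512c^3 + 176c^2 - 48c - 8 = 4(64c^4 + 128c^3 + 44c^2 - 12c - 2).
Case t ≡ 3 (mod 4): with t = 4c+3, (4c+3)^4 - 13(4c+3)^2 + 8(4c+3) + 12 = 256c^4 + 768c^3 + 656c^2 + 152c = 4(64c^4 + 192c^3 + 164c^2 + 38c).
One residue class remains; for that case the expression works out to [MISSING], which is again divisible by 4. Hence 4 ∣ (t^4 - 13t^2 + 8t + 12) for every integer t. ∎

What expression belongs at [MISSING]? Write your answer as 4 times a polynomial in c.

The residues treated are {0, 2, 3}, so the missing case is t ≡ 1 (mod 4); write t = 4c+1.
Then (4c+1)^4 - 13(4c+1)^2 + 8(4c+1) + 12 = 256c^4 + 256c^3 - 112c^2 - 56c + 8 = 4(64c^4 + 64c^3 - 28c^2 - 14c + 2).

4(64c^4 + 64c^3 - 28c^2 - 14c + 2)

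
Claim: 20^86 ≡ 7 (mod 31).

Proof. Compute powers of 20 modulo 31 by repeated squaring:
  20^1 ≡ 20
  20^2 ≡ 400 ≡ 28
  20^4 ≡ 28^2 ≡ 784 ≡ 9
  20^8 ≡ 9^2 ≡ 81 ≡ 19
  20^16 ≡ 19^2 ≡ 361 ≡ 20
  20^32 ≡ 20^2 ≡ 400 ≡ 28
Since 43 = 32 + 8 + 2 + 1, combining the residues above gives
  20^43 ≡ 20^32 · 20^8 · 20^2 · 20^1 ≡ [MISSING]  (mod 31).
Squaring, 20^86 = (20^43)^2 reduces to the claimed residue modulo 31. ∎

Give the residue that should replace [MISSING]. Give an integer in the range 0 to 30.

10

Multiply the listed residues: 28 · 19 · 28 · 20 = 532 → 14896 → 297920.
Reducing modulo 31: 297920 = 9610·31 + 10, so 20^43 ≡ 10.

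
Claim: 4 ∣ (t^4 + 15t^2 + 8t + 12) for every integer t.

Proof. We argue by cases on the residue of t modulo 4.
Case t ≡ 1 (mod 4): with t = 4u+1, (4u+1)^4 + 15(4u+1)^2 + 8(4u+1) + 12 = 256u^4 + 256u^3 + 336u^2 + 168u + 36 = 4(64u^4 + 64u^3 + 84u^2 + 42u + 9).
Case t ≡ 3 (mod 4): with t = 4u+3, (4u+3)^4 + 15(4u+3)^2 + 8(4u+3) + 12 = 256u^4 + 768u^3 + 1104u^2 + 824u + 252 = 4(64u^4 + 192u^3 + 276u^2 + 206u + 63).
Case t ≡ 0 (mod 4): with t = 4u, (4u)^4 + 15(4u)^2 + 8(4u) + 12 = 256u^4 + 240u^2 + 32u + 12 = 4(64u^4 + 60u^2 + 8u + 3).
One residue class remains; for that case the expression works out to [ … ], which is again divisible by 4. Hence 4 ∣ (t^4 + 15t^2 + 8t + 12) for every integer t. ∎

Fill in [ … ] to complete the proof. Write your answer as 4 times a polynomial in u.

4(64u^4 + 128u^3 + 156u^2 + 100u + 26)

Only t ≡ 2 (mod 4) is unaccounted for. Put t = 4u+2:
(4u+2)^4 + 15(4u+2)^2 + 8(4u+2) + 12 expands to 256u^4 + 512u^3 + 624u^2 + 400u + 104,
and factoring out 4 leaves 4(64u^4 + 128u^3 + 156u^2 + 100u + 26).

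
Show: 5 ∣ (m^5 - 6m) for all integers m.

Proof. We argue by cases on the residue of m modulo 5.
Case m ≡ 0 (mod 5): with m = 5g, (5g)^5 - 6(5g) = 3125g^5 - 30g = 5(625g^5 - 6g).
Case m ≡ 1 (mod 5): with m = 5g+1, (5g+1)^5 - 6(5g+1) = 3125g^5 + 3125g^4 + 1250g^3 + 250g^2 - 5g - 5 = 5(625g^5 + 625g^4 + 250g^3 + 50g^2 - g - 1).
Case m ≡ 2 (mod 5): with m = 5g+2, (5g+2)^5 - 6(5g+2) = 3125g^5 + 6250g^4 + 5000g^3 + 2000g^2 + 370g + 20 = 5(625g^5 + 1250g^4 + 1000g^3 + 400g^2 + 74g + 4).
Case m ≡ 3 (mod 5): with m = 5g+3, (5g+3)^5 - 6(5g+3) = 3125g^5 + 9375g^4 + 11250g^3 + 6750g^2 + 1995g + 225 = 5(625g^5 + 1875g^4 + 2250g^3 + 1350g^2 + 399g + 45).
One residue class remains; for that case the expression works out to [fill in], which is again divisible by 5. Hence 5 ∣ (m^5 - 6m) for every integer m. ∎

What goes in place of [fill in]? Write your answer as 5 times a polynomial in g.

5(625g^5 + 2500g^4 + 4000g^3 + 3200g^2 + 1274g + 200)

Only m ≡ 4 (mod 5) is unaccounted for. Put m = 5g+4:
(5g+4)^5 - 6(5g+4) expands to 3125g^5 + 12500g^4 + 20000g^3 + 16000g^2 + 6370g + 1000,
and factoring out 5 leaves 5(625g^5 + 2500g^4 + 4000g^3 + 3200g^2 + 1274g + 200).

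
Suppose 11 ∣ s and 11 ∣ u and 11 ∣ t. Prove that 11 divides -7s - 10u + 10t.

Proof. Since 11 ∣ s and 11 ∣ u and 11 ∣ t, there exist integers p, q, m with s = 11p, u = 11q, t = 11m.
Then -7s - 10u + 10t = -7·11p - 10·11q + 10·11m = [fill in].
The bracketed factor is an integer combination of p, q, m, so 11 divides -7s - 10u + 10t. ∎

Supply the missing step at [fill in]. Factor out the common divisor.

11(10m - 7p - 10q)

Pull the common 11 out of every term: -7·11p - 10·11q + 10·11m = 11(10m - 7p - 10q).
10m - 7p - 10q is an integer, which exhibits the divisibility.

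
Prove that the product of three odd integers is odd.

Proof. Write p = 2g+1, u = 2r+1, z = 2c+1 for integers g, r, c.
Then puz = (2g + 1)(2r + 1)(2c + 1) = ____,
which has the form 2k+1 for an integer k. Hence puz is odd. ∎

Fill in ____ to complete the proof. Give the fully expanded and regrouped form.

Expanding: (2g + 1)(2r + 1)(2c + 1) = 8cgr + 4cg + 4cr + 2c + 4gr + 2g + 2r + 1.
Every term except the constant is even, so this is 2(4cgr + 2cg + 2cr + c + 2gr + g + r) + 1,
and 4cgr + 2cg + 2cr + c + 2gr + g + r ∈ ℤ gives the required form.

2(4cgr + 2cg + 2cr + c + 2gr + g + r) + 1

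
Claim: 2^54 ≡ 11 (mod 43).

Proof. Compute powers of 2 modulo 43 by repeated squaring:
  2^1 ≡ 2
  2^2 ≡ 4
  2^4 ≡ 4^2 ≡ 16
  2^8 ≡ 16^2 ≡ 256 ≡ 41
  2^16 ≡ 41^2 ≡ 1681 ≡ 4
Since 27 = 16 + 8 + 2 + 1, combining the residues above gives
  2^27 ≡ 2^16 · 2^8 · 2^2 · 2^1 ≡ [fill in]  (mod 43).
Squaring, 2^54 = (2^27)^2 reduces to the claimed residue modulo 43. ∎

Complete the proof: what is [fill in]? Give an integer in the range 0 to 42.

Multiply the listed residues: 4 · 41 · 4 · 2 = 164 → 656 → 1312.
Reducing modulo 43: 1312 = 30·43 + 22, so 2^27 ≡ 22.

22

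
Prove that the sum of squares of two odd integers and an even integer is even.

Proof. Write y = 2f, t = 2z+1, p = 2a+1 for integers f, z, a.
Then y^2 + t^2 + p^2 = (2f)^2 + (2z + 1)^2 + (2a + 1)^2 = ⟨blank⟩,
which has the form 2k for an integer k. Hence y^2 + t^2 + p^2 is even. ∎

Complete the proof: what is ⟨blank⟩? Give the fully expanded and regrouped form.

(2f)^2 + (2z + 1)^2 + (2a + 1)^2 = 4a^2 + 4a + 4f^2 + 4z^2 + 4z + 2
= 2(2a^2 + 2a + 2f^2 + 2z^2 + 2z + 1).
Since 2a^2 + 2a + 2f^2 + 2z^2 + 2z + 1 is an integer, the sum of squares is of the form 2k for an integer k.

2(2a^2 + 2a + 2f^2 + 2z^2 + 2z + 1)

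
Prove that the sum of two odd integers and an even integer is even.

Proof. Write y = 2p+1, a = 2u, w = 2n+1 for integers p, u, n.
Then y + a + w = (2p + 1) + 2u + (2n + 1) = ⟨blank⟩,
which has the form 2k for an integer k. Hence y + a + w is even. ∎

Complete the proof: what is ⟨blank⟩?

(2p + 1) + 2u + (2n + 1) = 2n + 2p + 2u + 2
= 2(n + p + u + 1).
Since n + p + u + 1 is an integer, the sum is of the form 2k for an integer k.

2(n + p + u + 1)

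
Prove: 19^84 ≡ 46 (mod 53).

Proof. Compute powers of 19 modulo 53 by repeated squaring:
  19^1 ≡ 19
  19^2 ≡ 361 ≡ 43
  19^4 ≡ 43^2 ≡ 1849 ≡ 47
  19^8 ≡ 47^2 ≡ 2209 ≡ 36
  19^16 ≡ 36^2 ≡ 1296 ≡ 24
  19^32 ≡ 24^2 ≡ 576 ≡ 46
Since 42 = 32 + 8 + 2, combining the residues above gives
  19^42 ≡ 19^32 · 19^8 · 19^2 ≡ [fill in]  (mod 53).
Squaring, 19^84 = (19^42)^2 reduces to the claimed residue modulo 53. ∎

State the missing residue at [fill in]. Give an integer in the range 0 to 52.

29

19^32 · 19^8 · 19^2 ≡ 46 · 36 · 43 = 71208.
71208 mod 53 = 29, so 19^42 ≡ 29 (mod 53).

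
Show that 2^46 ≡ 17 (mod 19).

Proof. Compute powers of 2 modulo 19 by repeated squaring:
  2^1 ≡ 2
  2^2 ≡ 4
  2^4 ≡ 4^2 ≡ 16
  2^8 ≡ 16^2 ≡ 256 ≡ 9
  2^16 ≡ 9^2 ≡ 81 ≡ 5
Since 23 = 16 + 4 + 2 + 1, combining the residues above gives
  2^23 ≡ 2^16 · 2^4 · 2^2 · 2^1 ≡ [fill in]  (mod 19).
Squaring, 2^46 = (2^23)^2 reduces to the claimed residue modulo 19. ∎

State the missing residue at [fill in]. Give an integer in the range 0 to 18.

2^16 · 2^4 · 2^2 · 2^1 ≡ 5 · 16 · 4 · 2 = 640.
640 mod 19 = 13, so 2^23 ≡ 13 (mod 19).

13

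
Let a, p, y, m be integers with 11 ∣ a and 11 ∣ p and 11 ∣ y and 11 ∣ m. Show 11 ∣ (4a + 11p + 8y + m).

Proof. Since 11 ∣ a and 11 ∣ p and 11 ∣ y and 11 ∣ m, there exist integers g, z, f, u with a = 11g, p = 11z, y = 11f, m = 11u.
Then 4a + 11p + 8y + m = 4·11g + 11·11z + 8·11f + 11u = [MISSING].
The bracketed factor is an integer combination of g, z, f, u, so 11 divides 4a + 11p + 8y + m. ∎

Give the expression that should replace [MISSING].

Each term has a factor of 11: 4·11g + 11·11z + 8·11f + 11u = 11·(8f + 4g + u + 11z).
Since 8f + 4g + u + 11z is an integer, 11 ∣ (4a + 11p + 8y + m).

11(8f + 4g + u + 11z)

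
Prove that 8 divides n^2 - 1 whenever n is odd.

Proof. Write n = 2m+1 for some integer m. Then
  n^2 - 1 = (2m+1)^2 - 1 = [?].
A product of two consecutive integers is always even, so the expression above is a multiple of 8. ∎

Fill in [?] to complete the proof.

4m(m + 1)

(2m+1)^2 - 1 = 4m^2 + 4m + 1 - 1 = 4m^2 + 4m = 4m(m+1).
Since m and m+1 are consecutive, m(m+1) is even, and 4·(even) is a multiple of 8.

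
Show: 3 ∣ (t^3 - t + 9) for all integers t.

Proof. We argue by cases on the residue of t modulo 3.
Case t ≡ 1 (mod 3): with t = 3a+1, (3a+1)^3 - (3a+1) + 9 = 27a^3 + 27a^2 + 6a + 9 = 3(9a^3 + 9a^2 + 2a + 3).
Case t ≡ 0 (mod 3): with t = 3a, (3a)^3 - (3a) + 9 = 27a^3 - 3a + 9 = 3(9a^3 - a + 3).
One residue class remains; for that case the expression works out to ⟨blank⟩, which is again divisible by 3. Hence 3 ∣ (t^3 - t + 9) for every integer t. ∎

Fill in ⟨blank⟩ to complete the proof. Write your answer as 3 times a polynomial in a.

The residues treated are {1, 0}, so the missing case is t ≡ 2 (mod 3); write t = 3a+2.
Then (3a+2)^3 - (3a+2) + 9 = 27a^3 + 54a^2 + 33a + 15 = 3(9a^3 + 18a^2 + 11a + 5).

3(9a^3 + 18a^2 + 11a + 5)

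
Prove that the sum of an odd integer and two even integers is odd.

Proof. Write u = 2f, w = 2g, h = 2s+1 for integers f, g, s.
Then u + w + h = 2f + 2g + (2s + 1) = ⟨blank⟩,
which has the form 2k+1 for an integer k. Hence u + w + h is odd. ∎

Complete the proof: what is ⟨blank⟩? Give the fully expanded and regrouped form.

Expanding: 2f + 2g + (2s + 1) = 2f + 2g + 2s + 1.
Every term except the constant is even, so this is 2(f + g + s) + 1,
and f + g + s ∈ ℤ gives the required form.

2(f + g + s) + 1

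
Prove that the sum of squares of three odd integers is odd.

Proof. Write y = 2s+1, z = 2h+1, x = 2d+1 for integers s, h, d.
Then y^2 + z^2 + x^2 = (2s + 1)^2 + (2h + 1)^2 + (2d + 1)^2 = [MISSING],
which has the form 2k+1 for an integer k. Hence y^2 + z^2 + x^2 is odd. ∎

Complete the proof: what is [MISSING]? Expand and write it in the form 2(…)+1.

2(2d^2 + 2d + 2h^2 + 2h + 2s^2 + 2s + 1) + 1

(2s + 1)^2 + (2h + 1)^2 + (2d + 1)^2 = 4d^2 + 4d + 4h^2 + 4h + 4s^2 + 4s + 3
= 2(2d^2 + 2d + 2h^2 + 2h + 2s^2 + 2s + 1) + 1.
Since 2d^2 + 2d + 2h^2 + 2h + 2s^2 + 2s + 1 is an integer, the sum of squares is of the form 2k+1 for an integer k.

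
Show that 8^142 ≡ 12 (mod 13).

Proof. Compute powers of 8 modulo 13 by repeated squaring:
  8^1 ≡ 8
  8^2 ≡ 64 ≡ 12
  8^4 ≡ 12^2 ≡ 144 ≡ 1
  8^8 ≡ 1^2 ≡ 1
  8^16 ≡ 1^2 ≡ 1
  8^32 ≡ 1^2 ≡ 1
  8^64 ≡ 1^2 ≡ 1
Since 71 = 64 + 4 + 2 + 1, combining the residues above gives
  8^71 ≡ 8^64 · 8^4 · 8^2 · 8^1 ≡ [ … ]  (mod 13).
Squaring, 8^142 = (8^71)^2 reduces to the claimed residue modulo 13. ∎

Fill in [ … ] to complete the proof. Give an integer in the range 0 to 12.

8^64 · 8^4 · 8^2 · 8^1 ≡ 1 · 1 · 12 · 8 = 96.
96 mod 13 = 5, so 8^71 ≡ 5 (mod 13).

5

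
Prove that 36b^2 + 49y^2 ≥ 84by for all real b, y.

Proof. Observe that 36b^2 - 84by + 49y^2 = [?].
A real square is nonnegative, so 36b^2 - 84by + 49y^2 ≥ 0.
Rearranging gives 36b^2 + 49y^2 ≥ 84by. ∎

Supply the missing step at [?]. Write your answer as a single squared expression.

(6b - 7y)^2

36b^2 - 84by + 49y^2 is a perfect-square trinomial: the outer terms are (6b)^2 and (7y)^2, and the cross term is -2·6b·7y.
So 36b^2 - 84by + 49y^2 = (6b - 7y)^2 ≥ 0.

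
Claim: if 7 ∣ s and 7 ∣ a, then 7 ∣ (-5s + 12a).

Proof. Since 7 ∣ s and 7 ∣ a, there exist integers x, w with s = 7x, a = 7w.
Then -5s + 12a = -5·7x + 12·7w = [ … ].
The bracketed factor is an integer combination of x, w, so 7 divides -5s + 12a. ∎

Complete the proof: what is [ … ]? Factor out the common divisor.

Pull the common 7 out of every term: -5·7x + 12·7w = 7(12w - 5x).
12w - 5x is an integer, which exhibits the divisibility.

7(12w - 5x)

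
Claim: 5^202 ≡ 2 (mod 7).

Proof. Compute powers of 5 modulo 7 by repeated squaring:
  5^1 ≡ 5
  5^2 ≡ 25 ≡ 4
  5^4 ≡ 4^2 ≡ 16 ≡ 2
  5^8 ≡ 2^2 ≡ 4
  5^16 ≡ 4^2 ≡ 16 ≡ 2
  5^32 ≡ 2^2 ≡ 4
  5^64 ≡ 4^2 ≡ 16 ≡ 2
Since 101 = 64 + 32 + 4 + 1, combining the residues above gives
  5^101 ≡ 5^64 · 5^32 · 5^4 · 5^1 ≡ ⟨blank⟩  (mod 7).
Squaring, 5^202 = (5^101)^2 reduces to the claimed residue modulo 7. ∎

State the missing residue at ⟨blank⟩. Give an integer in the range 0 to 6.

3

Multiply the listed residues: 2 · 4 · 2 · 5 = 8 → 16 → 80.
Reducing modulo 7: 80 = 11·7 + 3, so 5^101 ≡ 3.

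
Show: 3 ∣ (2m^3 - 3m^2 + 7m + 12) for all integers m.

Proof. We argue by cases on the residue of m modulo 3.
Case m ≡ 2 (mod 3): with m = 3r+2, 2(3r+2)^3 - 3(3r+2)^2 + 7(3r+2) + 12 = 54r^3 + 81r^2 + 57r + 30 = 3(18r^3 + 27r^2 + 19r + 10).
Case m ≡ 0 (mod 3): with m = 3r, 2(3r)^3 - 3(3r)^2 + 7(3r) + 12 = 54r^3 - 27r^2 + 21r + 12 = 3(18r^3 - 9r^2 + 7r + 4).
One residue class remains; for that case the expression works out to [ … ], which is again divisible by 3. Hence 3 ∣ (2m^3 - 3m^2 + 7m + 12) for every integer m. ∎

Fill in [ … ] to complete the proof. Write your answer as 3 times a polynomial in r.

3(18r^3 + 9r^2 + 7r + 6)

The residues treated are {2, 0}, so the missing case is m ≡ 1 (mod 3); write m = 3r+1.
Then 2(3r+1)^3 - 3(3r+1)^2 + 7(3r+1) + 12 = 54r^3 + 27r^2 + 21r + 18 = 3(18r^3 + 9r^2 + 7r + 6).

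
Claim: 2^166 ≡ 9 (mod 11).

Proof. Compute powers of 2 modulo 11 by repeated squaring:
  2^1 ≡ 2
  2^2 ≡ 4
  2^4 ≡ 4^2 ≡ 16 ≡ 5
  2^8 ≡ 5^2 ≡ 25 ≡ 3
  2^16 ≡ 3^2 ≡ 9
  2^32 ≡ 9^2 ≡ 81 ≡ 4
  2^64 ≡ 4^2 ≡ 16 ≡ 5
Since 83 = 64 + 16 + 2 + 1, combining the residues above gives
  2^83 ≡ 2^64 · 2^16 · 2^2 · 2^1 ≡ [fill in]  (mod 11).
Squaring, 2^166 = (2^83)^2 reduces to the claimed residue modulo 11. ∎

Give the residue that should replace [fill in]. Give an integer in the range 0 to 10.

2^64 · 2^16 · 2^2 · 2^1 ≡ 5 · 9 · 4 · 2 = 360.
360 mod 11 = 8, so 2^83 ≡ 8 (mod 11).

8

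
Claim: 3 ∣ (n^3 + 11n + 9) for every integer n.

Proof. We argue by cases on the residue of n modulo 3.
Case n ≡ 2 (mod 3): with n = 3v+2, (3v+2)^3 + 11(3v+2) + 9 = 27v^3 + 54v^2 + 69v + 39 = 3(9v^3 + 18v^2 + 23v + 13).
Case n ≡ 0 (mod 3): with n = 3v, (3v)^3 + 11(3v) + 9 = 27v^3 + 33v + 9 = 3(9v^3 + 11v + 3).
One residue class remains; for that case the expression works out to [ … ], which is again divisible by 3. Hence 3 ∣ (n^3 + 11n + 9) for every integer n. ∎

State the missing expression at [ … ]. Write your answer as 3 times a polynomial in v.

Only n ≡ 1 (mod 3) is unaccounted for. Put n = 3v+1:
(3v+1)^3 + 11(3v+1) + 9 expands to 27v^3 + 27v^2 + 42v + 21,
and factoring out 3 leaves 3(9v^3 + 9v^2 + 14v + 7).

3(9v^3 + 9v^2 + 14v + 7)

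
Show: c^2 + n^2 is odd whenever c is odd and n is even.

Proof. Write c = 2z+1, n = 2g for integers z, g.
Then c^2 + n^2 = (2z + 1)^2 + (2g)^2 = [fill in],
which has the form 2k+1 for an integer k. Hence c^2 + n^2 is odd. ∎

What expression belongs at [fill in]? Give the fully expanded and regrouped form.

2(2g^2 + 2z^2 + 2z) + 1

Expanding: (2z + 1)^2 + (2g)^2 = 4g^2 + 4z^2 + 4z + 1.
Every term except the constant is even, so this is 2(2g^2 + 2z^2 + 2z) + 1,
and 2g^2 + 2z^2 + 2z ∈ ℤ gives the required form.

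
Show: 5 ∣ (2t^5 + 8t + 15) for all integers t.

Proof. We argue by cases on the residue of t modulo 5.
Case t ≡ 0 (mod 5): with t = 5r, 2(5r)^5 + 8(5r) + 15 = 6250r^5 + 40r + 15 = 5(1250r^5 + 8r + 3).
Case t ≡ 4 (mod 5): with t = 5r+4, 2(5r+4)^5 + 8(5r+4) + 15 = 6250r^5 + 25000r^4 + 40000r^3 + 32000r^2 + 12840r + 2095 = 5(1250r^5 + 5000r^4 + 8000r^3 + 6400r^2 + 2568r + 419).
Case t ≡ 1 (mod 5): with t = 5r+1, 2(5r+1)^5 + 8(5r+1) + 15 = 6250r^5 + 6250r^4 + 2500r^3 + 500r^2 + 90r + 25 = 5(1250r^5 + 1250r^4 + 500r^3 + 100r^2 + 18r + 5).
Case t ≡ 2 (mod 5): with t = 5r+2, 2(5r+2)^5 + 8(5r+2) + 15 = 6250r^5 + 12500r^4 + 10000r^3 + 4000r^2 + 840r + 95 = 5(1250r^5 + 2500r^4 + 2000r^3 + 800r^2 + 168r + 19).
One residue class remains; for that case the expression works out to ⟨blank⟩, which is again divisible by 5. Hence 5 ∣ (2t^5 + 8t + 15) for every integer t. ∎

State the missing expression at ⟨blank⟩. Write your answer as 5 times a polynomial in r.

5(1250r^5 + 3750r^4 + 4500r^3 + 2700r^2 + 818r + 105)

Only t ≡ 3 (mod 5) is unaccounted for. Put t = 5r+3:
2(5r+3)^5 + 8(5r+3) + 15 expands to 6250r^5 + 18750r^4 + 22500r^3 + 13500r^2 + 4090r + 525,
and factoring out 5 leaves 5(1250r^5 + 3750r^4 + 4500r^3 + 2700r^2 + 818r + 105).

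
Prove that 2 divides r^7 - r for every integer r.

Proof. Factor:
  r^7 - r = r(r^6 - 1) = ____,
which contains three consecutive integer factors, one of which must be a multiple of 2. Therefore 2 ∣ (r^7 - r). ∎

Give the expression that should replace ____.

r^6 - 1 = (r^2 - 1)(r^4 + r^2 + 1), and r^2 - 1 = (r-1)(r+1).
So r(r^6 - 1) = (r - 1)r(r + 1)(r^4 + r^2 + 1).

(r - 1)r(r + 1)(r^4 + r^2 + 1)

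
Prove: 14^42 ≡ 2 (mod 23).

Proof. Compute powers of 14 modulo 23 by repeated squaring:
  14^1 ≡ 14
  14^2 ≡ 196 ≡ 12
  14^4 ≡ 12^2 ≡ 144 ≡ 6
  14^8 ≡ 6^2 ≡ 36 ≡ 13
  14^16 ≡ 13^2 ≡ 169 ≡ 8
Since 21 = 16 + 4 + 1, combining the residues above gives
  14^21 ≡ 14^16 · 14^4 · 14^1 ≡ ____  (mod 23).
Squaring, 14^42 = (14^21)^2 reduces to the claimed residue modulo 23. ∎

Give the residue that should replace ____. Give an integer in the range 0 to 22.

5

Multiply the listed residues: 8 · 6 · 14 = 48 → 672.
Reducing modulo 23: 672 = 29·23 + 5, so 14^21 ≡ 5.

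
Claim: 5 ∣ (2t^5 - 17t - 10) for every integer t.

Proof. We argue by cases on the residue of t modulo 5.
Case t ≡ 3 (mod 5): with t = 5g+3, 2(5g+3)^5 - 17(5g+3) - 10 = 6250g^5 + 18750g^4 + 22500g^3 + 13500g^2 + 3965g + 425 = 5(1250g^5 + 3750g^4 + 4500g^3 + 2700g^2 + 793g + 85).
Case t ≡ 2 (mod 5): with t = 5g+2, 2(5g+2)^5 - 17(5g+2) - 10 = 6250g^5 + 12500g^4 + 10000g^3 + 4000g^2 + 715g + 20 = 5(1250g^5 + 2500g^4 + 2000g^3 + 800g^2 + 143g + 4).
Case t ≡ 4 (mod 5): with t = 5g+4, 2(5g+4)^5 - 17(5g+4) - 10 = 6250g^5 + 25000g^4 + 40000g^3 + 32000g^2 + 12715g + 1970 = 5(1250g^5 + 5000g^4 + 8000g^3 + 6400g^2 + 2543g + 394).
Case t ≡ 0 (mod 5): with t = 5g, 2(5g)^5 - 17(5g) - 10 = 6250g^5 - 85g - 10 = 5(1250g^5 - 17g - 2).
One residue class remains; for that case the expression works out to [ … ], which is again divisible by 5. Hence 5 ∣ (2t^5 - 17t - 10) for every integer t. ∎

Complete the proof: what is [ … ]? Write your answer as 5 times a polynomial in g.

5(1250g^5 + 1250g^4 + 500g^3 + 100g^2 - 7g - 5)

Only t ≡ 1 (mod 5) is unaccounted for. Put t = 5g+1:
2(5g+1)^5 - 17(5g+1) - 10 expands to 6250g^5 + 6250g^4 + 2500g^3 + 500g^2 - 35g - 25,
and factoring out 5 leaves 5(1250g^5 + 1250g^4 + 500g^3 + 100g^2 - 7g - 5).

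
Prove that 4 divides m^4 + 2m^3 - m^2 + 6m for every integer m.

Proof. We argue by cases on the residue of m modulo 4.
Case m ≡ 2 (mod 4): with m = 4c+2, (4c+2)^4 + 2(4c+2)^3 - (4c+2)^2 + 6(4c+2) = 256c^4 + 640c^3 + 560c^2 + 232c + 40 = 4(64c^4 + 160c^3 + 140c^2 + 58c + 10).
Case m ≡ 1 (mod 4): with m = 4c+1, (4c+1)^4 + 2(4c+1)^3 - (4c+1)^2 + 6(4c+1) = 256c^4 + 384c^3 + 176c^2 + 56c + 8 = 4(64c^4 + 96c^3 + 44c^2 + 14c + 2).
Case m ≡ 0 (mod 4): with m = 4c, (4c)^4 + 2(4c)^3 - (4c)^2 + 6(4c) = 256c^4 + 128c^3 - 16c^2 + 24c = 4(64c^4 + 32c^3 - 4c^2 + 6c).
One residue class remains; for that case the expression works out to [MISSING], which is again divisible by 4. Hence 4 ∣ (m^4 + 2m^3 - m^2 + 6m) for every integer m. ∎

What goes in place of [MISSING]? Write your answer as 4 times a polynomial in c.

4(64c^4 + 224c^3 + 284c^2 + 162c + 36)

The residues treated are {2, 1, 0}, so the missing case is m ≡ 3 (mod 4); write m = 4c+3.
Then (4c+3)^4 + 2(4c+3)^3 - (4c+3)^2 + 6(4c+3) = 256c^4 + 896c^3 + 1136c^2 + 648c + 144 = 4(64c^4 + 224c^3 + 284c^2 + 162c + 36).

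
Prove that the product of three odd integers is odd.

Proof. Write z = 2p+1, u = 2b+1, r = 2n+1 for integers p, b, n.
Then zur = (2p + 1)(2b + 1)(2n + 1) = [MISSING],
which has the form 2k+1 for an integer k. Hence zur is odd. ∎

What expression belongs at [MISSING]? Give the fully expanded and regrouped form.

(2p + 1)(2b + 1)(2n + 1) = 8bnp + 4bn + 4bp + 2b + 4np + 2n + 2p + 1
= 2(4bnp + 2bn + 2bp + b + 2np + n + p) + 1.
Since 4bnp + 2bn + 2bp + b + 2np + n + p is an integer, the product is of the form 2k+1 for an integer k.

2(4bnp + 2bn + 2bp + b + 2np + n + p) + 1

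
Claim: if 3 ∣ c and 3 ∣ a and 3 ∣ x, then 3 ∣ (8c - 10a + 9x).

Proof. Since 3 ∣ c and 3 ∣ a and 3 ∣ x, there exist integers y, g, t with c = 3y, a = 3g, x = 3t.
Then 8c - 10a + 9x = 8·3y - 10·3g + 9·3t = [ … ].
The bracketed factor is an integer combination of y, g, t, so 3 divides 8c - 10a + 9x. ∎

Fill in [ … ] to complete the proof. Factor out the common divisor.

Each term has a factor of 3: 8·3y - 10·3g + 9·3t = 3·(-10g + 9t + 8y).
Since -10g + 9t + 8y is an integer, 3 ∣ (8c - 10a + 9x).

3(-10g + 9t + 8y)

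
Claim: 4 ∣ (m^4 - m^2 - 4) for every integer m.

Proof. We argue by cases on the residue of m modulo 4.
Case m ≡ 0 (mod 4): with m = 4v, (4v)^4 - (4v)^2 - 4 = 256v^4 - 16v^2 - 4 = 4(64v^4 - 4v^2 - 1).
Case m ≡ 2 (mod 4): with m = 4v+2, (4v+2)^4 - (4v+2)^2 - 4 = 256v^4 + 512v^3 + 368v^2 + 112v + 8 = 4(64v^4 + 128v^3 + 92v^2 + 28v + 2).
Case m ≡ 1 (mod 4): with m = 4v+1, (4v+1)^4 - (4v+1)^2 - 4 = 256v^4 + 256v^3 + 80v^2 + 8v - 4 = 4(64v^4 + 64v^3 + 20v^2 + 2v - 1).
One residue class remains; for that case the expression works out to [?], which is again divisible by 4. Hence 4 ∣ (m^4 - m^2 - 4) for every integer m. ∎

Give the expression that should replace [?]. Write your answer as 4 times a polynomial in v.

Only m ≡ 3 (mod 4) is unaccounted for. Put m = 4v+3:
(4v+3)^4 - (4v+3)^2 - 4 expands to 256v^4 + 768v^3 + 848v^2 + 408v + 68,
and factoring out 4 leaves 4(64v^4 + 192v^3 + 212v^2 + 102v + 17).

4(64v^4 + 192v^3 + 212v^2 + 102v + 17)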